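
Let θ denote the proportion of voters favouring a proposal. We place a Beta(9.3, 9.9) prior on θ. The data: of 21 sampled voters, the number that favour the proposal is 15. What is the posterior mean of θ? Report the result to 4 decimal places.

The binomial likelihood is conjugate to the Beta prior: with 15 successes and 6 failures, the posterior is Beta(9.3+15, 9.9+6) = Beta(24.3, 15.9).
Posterior mean = α/(α+β) = 24.3/40.2 = 0.6045.

Posterior mean ≈ 0.6045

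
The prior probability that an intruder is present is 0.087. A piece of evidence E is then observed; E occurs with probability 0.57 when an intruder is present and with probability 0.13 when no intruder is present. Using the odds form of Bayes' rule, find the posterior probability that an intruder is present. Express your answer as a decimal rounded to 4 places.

Posterior probability ≈ 0.2947

Prior odds = 0.087/(1−0.087) = 0.095290. In log-odds, ln(0.095290) = -2.3508.
Add log likelihood ratio: ln(4.3846) = 1.4781.
Posterior log-odds = -0.87273, so posterior odds = exp(-0.87273) = 0.41781. Converting, P(H|E) = 0.41781/1.4178 = 0.2947.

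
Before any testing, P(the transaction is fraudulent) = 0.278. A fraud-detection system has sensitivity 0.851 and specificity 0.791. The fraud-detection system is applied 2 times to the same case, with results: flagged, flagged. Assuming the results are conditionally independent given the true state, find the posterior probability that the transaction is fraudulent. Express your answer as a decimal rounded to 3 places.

With H the event that the transaction is fraudulent, the joint likelihood of the observed sequence is P(data|H) = 0.851·0.851 = 0.72420 and P(data|¬H) = 0.209·0.209 = 0.043681.
Bayes: P(H|data) = 0.278·0.72420 / (0.278·0.72420 + 0.722·0.043681) = 0.20133/0.23287 = 0.8646.

Posterior P(H) ≈ 0.865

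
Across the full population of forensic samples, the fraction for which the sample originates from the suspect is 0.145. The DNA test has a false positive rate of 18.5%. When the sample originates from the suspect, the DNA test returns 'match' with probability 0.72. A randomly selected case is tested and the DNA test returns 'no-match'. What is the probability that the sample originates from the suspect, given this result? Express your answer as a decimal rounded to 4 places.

Let H be the event that the sample originates from the suspect. P(H) = 0.145, so P(¬H) = 0.855. With E the 'no-match' result, P(E|H) = 0.28 and P(E|¬H) = 0.815.
P(E) = 0.28·0.145 + 0.815·0.855 = 0.040600 + 0.69682 = 0.73742.
By Bayes' theorem, P(H|E) = 0.040600 / 0.73742 = 0.0551.

P(H | E) ≈ 0.0551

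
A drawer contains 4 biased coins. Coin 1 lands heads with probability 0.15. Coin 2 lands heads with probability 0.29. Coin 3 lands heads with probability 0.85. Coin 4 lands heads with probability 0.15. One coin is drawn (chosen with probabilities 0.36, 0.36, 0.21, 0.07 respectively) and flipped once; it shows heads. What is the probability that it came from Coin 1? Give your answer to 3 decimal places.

Tabulate prior·likelihood by source: [1] prior 0.36, lik 0.15, product 0.05400; [2] prior 0.36, lik 0.29, product 0.1044; [3] prior 0.21, lik 0.85, product 0.1785; [4] prior 0.07, lik 0.15, product 0.01050.
Normalizing constant = 0.34740; the posterior for Coin 1 is its product over the sum, 0.05400/0.34740 = 0.155.

Posterior probability ≈ 0.155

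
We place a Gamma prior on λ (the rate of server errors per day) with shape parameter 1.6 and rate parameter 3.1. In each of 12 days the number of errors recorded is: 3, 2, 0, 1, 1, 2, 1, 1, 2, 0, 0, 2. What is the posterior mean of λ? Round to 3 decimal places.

Posterior mean ≈ 1.099

The Poisson likelihood adds the total count to the shape and the number of exposure periods to the rate. Here ∑xᵢ = 15 and n = 12, so shape 1.6→16.6 and rate 3.1→15.1.
Posterior mean = shape/rate = 16.6/15.1 = 1.099.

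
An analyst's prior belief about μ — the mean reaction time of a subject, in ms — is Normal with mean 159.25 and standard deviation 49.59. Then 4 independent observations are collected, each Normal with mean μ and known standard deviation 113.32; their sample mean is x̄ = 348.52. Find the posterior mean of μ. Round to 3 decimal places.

Posterior mean ≈ 241.346

With known σ, the Normal prior is conjugate. Weight on the data is w = (n/σ²)/(n/σ² + 1/τ₀²) = 0.00031149/(0.00031149+0.00040664) = 0.43375.
Posterior mean = w·x̄ + (1−w)·μ₀ = 0.43375·348.52 + 0.56625·159.25 = 241.346.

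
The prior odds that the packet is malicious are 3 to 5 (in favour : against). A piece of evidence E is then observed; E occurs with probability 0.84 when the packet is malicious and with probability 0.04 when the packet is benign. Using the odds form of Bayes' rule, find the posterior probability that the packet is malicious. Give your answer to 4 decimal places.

Prior odds = 3/5 = 0.60000.
Likelihood ratio for E = 0.84/0.04 = 21.000.
Posterior odds = prior odds × LR = 12.600.
Posterior probability = odds/(1+odds) = 12.600/13.600 = 0.9265.

Posterior probability ≈ 0.9265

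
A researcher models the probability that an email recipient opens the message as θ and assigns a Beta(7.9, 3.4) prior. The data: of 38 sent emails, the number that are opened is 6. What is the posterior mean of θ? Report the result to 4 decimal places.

Posterior mean ≈ 0.2819

The binomial likelihood is conjugate to the Beta prior: with 6 successes and 32 failures, the posterior is Beta(7.9+6, 3.4+32) = Beta(13.9, 35.4).
Posterior mean = α/(α+β) = 13.9/49.3 = 0.2819.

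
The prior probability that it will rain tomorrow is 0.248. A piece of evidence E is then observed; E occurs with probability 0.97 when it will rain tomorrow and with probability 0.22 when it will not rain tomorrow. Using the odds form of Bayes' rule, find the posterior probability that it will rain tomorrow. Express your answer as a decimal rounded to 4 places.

Prior odds = 0.248/(1−0.248) = 0.32979.
Likelihood ratio for E = 0.97/0.22 = 4.4091.
Posterior odds = prior odds × LR = 1.4541.
Posterior probability = odds/(1+odds) = 1.4541/2.4541 = 0.5925.

Posterior probability ≈ 0.5925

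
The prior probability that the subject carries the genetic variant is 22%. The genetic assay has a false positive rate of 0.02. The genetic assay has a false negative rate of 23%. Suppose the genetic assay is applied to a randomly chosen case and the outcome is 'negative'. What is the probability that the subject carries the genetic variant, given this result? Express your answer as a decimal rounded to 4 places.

Let H be the event that the subject carries the genetic variant. P(H) = 0.22, so P(¬H) = 0.78. With E the 'negative' result, P(E|H) = 0.23 and P(E|¬H) = 0.98.
P(E) = 0.23·0.22 + 0.98·0.78 = 0.050600 + 0.76440 = 0.81500.
By Bayes' theorem, P(H|E) = 0.050600 / 0.81500 = 0.0621.

P(H | E) ≈ 0.0621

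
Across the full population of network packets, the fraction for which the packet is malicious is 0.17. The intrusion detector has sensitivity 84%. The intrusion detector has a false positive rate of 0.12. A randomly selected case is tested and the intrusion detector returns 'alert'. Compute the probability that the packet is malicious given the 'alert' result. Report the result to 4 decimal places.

Let H be the event that the packet is malicious. P(H) = 0.17, so P(¬H) = 0.83. With E the 'alert' result, P(E|H) = 0.84 and P(E|¬H) = 0.12.
P(E) = 0.84·0.17 + 0.12·0.83 = 0.14280 + 0.099600 = 0.24240.
By Bayes' theorem, P(H|E) = 0.14280 / 0.24240 = 0.5891.

P(H | E) ≈ 0.5891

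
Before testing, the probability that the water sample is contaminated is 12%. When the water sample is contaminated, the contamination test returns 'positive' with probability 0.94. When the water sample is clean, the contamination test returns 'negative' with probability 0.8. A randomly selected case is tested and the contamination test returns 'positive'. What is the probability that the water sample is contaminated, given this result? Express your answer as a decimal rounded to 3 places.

Let H be the event that the water sample is contaminated. P(H) = 0.12, so P(¬H) = 0.88. With E the 'positive' result, P(E|H) = 0.94 and P(E|¬H) = 0.2.
P(E) = 0.94·0.12 + 0.2·0.88 = 0.11280 + 0.17600 = 0.28880.
By Bayes' theorem, P(H|E) = 0.11280 / 0.28880 = 0.391.

P(H | E) ≈ 0.391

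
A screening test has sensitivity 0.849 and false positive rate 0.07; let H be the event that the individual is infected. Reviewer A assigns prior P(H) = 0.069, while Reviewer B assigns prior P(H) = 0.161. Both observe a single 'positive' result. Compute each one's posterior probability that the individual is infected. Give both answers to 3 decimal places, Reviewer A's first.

Reviewer A: 0.473; Reviewer B: 0.699

P('+'|H) = 0.849, P('+'|¬H) = 0.07.
Reviewer A: numerator 0.849·0.069 = 0.058581; evidence = 0.058581+0.07·0.931 = 0.12375; posterior = 0.473.
Reviewer B: numerator 0.849·0.161 = 0.13669; evidence = 0.13669+0.07·0.839 = 0.19542; posterior = 0.699.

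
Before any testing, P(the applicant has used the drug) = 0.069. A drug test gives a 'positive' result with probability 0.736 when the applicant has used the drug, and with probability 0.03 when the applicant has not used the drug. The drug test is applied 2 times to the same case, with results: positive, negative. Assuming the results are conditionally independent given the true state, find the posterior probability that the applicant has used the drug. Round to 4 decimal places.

With H the event that the applicant has used the drug, the joint likelihood of the observed sequence is P(data|H) = 0.736·0.264 = 0.19430 and P(data|¬H) = 0.03·0.97 = 0.029100.
Bayes: P(H|data) = 0.069·0.19430 / (0.069·0.19430 + 0.931·0.029100) = 0.013407/0.040499 = 0.3310.

Posterior P(H) ≈ 0.3310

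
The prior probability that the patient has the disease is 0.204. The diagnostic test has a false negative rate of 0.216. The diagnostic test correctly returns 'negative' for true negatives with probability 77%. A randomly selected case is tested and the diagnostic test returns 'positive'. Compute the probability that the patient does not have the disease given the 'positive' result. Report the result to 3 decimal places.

Write H for 'the patient has the disease'. Prior odds H:¬H = 0.204/0.796 = 0.25628. For the 'positive' outcome, the likelihood ratio is 0.784/0.23 = 3.4087.
Posterior odds = 0.25628 × 3.4087 = 0.87359, so P(H|E) = 0.87359/(1+0.87359) = 0.466. Then P(¬H|E) = 1 − 0.466 = 0.534.

P(¬H | E) ≈ 0.534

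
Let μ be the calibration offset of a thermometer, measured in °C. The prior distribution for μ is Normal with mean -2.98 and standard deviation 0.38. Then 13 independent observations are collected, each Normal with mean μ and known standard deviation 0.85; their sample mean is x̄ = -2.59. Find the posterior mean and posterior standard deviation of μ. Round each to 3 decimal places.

Prior precision 1/τ₀² = 1/0.38² = 6.92521; data precision n/σ² = 13/0.85² = 17.9931.
Posterior precision = 6.92521 + 17.9931 = 24.9183, giving posterior SD = 1/√24.9183 = 0.200.
Posterior mean = (6.92521·-2.98 + 17.9931·-2.59) / 24.9183 = -2.698.

Posterior mean ≈ -2.698; posterior SD ≈ 0.200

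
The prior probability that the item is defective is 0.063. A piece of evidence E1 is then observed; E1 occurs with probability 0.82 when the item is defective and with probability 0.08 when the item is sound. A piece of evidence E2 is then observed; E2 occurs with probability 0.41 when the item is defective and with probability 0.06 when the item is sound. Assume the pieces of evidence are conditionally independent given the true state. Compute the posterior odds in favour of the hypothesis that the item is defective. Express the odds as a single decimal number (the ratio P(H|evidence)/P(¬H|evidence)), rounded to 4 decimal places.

Posterior odds ≈ 4.7093

Prior odds = 0.063/(1−0.063) = 0.067236. In log-odds, ln(0.067236) = -2.6995.
Add log likelihood ratios: ln(10.250) + ln(6.8333) = 4.2491.
Posterior log-odds = 1.5495, so posterior odds = exp(1.5495) = 4.7093.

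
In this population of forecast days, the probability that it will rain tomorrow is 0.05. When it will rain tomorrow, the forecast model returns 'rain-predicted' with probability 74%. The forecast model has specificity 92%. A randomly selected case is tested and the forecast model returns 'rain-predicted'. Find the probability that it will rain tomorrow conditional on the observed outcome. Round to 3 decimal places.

Let H be the event that it will rain tomorrow. P(H) = 0.05, so P(¬H) = 0.95. With E the 'rain-predicted' result, P(E|H) = 0.74 and P(E|¬H) = 0.08.
P(E) = 0.74·0.05 + 0.08·0.95 = 0.037000 + 0.076000 = 0.11300.
By Bayes' theorem, P(H|E) = 0.037000 / 0.11300 = 0.327.

P(H | E) ≈ 0.327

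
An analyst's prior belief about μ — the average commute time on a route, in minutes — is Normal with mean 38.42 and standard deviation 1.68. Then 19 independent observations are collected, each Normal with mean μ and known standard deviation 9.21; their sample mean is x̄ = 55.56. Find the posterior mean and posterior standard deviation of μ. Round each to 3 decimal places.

Posterior mean ≈ 45.059; posterior SD ≈ 1.315

With known σ, the Normal prior is conjugate. Weight on the data is w = (n/σ²)/(n/σ² + 1/τ₀²) = 0.223993/(0.223993+0.354308) = 0.38733.
Posterior mean = w·x̄ + (1−w)·μ₀ = 0.38733·55.56 + 0.61267·38.42 = 45.059. Posterior variance = 1/(0.223993+0.354308) = 1.72920, so SD = 1.315.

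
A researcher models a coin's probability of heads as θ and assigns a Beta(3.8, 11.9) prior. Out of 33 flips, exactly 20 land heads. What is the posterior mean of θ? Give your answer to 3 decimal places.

Observing 20 successes and 13 failures updates Beta(3.8, 11.9) by adding the success and failure counts to the two shape parameters: α = 3.8+20 = 23.8, β = 11.9+13 = 24.9.
E[θ | data] = 23.8/(23.8+24.9) = 0.489.

Posterior mean ≈ 0.489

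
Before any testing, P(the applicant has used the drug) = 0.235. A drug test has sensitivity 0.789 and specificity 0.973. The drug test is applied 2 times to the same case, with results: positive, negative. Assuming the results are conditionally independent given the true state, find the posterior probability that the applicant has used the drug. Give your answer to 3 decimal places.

Posterior P(H) ≈ 0.661

Let H be the event that the applicant has used the drug; start with P(H) = 0.235. P('positive'|H) = 0.789, P('positive'|¬H) = 0.027.
Update on result 1 ('positive'): P(H) ← 0.789·0.2350 / (0.789·0.2350 + 0.027·0.7650) = 0.18541/0.20607 = 0.8998.
Update on result 2 ('negative'): P(H) ← 0.211·0.8998 / (0.211·0.8998 + 0.973·0.1002) = 0.18985/0.28738 = 0.6606.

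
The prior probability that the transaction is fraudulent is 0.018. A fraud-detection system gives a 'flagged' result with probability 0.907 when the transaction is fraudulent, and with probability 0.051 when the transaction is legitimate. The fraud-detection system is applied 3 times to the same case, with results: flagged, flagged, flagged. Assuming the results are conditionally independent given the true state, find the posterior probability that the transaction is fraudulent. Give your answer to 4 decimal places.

Let H be the event that the transaction is fraudulent; start with P(H) = 0.018. P('flagged'|H) = 0.907, P('flagged'|¬H) = 0.051.
Update on result 1 ('flagged'): P(H) ← 0.907·0.0180 / (0.907·0.0180 + 0.051·0.9820) = 0.016326/0.066408 = 0.2458.
Update on result 2 ('flagged'): P(H) ← 0.907·0.2458 / (0.907·0.2458 + 0.051·0.7542) = 0.22298/0.26144 = 0.8529.
Update on result 3 ('flagged'): P(H) ← 0.907·0.8529 / (0.907·0.8529 + 0.051·0.1471) = 0.77357/0.78107 = 0.9904.

Posterior P(H) ≈ 0.9904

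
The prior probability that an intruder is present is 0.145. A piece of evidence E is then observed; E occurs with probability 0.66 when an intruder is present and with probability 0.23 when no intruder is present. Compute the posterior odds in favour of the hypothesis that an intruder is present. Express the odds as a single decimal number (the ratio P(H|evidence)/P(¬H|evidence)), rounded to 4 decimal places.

Prior odds = 0.145/(1−0.145) = 0.16959.
Likelihood ratio for E = 0.66/0.23 = 2.8696.
Posterior odds = prior odds × LR = 0.48665.

Posterior odds ≈ 0.4867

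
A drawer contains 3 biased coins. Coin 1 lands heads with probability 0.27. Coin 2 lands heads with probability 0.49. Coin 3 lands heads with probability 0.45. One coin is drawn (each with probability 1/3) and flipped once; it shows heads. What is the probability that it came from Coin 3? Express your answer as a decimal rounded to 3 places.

Posterior probability ≈ 0.372

Tabulate prior·likelihood by source: [1] prior 0.333333, lik 0.27, product 0.09000; [2] prior 0.333333, lik 0.49, product 0.1633; [3] prior 0.333333, lik 0.45, product 0.1500.
Normalizing constant = 0.40333; the posterior for Coin 3 is its product over the sum, 0.1500/0.40333 = 0.372.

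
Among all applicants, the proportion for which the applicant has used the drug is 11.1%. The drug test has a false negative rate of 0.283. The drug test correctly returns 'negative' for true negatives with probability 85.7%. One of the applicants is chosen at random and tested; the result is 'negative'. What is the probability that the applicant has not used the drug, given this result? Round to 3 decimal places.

P(¬H | E) ≈ 0.960

Write H for 'the applicant has used the drug'. Prior odds H:¬H = 0.111/0.889 = 0.12486. For the 'negative' outcome, the likelihood ratio is 0.283/0.857 = 0.33022.
Posterior odds = 0.12486 × 0.33022 = 0.041231, so P(H|E) = 0.041231/(1+0.041231) = 0.040. Then P(¬H|E) = 1 − 0.040 = 0.960.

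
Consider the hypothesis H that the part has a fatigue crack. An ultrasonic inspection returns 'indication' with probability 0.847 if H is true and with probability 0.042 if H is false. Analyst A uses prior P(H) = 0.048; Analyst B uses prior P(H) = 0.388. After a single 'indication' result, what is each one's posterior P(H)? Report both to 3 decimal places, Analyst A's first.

Analyst A: 0.504; Analyst B: 0.927

P('+'|H) = 0.847, P('+'|¬H) = 0.042.
Analyst A: numerator 0.847·0.048 = 0.040656; evidence = 0.040656+0.042·0.952 = 0.080640; posterior = 0.504.
Analyst B: numerator 0.847·0.388 = 0.32864; evidence = 0.32864+0.042·0.612 = 0.35434; posterior = 0.927.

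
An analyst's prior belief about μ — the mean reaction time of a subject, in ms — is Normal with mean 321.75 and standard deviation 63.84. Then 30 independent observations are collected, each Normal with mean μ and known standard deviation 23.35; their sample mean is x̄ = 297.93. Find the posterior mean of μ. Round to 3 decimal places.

With known σ, the Normal prior is conjugate. Weight on the data is w = (n/σ²)/(n/σ² + 1/τ₀²) = 0.0550234/(0.0550234+0.00024537) = 0.99556.
Posterior mean = w·x̄ + (1−w)·μ₀ = 0.99556·297.93 + 0.0044395·321.75 = 298.036.

Posterior mean ≈ 298.036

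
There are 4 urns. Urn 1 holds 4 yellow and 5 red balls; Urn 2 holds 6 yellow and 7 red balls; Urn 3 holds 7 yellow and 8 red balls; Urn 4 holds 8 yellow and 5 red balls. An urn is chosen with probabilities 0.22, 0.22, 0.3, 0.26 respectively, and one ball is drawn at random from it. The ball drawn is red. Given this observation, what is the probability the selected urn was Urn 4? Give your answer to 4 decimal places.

Tabulate prior·likelihood by source: [1] prior 0.22, lik 0.5556, product 0.1222; [2] prior 0.22, lik 0.5385, product 0.1185; [3] prior 0.3, lik 0.5333, product 0.1600; [4] prior 0.26, lik 0.3846, product 0.1000.
Normalizing constant = 0.50068; the posterior for Urn 4 is its product over the sum, 0.1000/0.50068 = 0.1997.

Posterior probability ≈ 0.1997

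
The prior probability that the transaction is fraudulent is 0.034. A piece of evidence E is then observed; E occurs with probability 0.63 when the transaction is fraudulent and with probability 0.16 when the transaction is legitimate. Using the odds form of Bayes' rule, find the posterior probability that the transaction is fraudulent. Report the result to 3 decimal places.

Prior odds = 0.034/(1−0.034) = 0.035197. In log-odds, ln(0.035197) = -3.3468.
Add log likelihood ratio: ln(3.9375) = 1.3705.
Posterior log-odds = -1.9763, so posterior odds = exp(-1.9763) = 0.13859. Converting, P(H|E) = 0.13859/1.1386 = 0.122.

Posterior probability ≈ 0.122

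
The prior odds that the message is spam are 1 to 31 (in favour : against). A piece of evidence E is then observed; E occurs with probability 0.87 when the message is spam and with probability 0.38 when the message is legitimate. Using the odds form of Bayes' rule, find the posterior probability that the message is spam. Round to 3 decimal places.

Posterior probability ≈ 0.069

Prior odds = 1/31 = 0.032258.
Likelihood ratio for E = 0.87/0.38 = 2.2895.
Posterior odds = prior odds × LR = 0.073854.
Posterior probability = odds/(1+odds) = 0.073854/1.0739 = 0.069.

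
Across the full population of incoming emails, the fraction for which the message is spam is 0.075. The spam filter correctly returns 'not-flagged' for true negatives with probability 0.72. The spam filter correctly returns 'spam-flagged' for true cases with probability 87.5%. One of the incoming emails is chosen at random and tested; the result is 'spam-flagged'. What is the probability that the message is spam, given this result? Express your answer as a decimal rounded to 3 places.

P(H | E) ≈ 0.202

Let H be the event that the message is spam. P(H) = 0.075, so P(¬H) = 0.925. With E the 'spam-flagged' result, P(E|H) = 0.875 and P(E|¬H) = 0.28.
P(E) = 0.875·0.075 + 0.28·0.925 = 0.065625 + 0.25900 = 0.32463.
By Bayes' theorem, P(H|E) = 0.065625 / 0.32463 = 0.202.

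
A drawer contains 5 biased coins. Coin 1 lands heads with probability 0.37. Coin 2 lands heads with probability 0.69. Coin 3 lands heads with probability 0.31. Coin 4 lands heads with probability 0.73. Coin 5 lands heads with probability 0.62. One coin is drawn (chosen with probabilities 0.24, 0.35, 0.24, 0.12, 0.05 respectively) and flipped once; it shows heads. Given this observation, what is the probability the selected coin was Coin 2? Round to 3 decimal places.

Tabulate prior·likelihood by source: [1] prior 0.24, lik 0.37, product 0.08880; [2] prior 0.35, lik 0.69, product 0.2415; [3] prior 0.24, lik 0.31, product 0.07440; [4] prior 0.12, lik 0.73, product 0.08760; [5] prior 0.05, lik 0.62, product 0.03100.
Normalizing constant = 0.52330; the posterior for Coin 2 is its product over the sum, 0.2415/0.52330 = 0.461.

Posterior probability ≈ 0.461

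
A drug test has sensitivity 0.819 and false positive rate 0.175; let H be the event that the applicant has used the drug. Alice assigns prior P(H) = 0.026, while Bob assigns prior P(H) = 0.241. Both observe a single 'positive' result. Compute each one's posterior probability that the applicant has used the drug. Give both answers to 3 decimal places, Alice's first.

Alice: 0.111; Bob: 0.598

The likelihood ratio for a 'positive' result is 0.819/0.175 = 4.6800.
Alice: prior odds 0.026/0.974 = 0.026694; posterior odds 0.12493; posterior probability 0.111.
Bob: prior odds 0.241/0.759 = 0.31752; posterior odds 1.4860; posterior probability 0.598.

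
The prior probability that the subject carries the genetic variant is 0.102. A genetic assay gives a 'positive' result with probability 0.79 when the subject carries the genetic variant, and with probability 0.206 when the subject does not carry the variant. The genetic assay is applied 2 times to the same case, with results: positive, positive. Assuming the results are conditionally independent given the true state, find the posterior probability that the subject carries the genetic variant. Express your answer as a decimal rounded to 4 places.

Let H be the event that the subject carries the genetic variant; start with P(H) = 0.102. P('positive'|H) = 0.79, P('positive'|¬H) = 0.206.
Update on result 1 ('positive'): P(H) ← 0.79·0.1020 / (0.79·0.1020 + 0.206·0.8980) = 0.080580/0.26557 = 0.3034.
Update on result 2 ('positive'): P(H) ← 0.79·0.3034 / (0.79·0.3034 + 0.206·0.6966) = 0.23971/0.38320 = 0.6255.

Posterior P(H) ≈ 0.6255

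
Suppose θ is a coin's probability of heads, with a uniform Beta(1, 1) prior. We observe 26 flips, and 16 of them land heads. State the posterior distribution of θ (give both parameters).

The binomial likelihood is conjugate to the Beta prior: with 16 successes and 10 failures, the posterior is Beta(1+16, 1+10) = Beta(17, 11).

Posterior: Beta(17, 11)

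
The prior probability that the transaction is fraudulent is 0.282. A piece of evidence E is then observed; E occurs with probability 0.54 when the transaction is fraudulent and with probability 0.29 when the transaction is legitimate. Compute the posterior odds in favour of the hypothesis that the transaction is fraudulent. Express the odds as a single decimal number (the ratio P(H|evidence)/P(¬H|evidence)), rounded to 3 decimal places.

Posterior odds ≈ 0.731

Prior odds = 0.282/(1−0.282) = 0.39276.
Likelihood ratio for E = 0.54/0.29 = 1.8621.
Posterior odds = prior odds × LR = 0.73134.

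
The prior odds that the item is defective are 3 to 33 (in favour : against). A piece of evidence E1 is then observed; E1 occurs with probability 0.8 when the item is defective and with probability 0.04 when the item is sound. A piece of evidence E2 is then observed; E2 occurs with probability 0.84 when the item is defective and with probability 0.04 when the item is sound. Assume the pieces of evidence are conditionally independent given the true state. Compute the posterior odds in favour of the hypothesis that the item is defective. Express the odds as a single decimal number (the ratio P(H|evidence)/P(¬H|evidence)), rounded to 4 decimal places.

Prior odds = 3/33 = 0.090909.
Likelihood ratio for E1 = 0.8/0.04 = 20.000.
Likelihood ratio for E2 = 0.84/0.04 = 21.000.
Posterior odds = prior odds × LR₁ × LR₂ = 38.182.

Posterior odds ≈ 38.1818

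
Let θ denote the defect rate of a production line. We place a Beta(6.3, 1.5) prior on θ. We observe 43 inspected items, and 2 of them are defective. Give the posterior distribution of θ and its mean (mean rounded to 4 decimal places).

Posterior: Beta(8.3, 42.5); mean ≈ 0.1634

Observing 2 successes and 41 failures updates Beta(6.3, 1.5) by adding the success and failure counts to the two shape parameters: α = 6.3+2 = 8.3, β = 1.5+41 = 42.5.
Posterior mean = α/(α+β) = 8.3/50.8 = 0.1634.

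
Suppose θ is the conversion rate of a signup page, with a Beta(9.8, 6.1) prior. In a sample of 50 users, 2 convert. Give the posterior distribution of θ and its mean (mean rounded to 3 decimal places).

The binomial likelihood is conjugate to the Beta prior: with 2 successes and 48 failures, the posterior is Beta(9.8+2, 6.1+48) = Beta(11.8, 54.1).
E[θ | data] = 11.8/(11.8+54.1) = 0.179.

Posterior: Beta(11.8, 54.1); mean ≈ 0.179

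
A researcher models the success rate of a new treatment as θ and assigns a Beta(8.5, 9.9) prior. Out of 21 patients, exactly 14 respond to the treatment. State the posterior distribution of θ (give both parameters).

The binomial likelihood is conjugate to the Beta prior: with 14 successes and 7 failures, the posterior is Beta(8.5+14, 9.9+7) = Beta(22.5, 16.9).

Posterior: Beta(22.5, 16.9)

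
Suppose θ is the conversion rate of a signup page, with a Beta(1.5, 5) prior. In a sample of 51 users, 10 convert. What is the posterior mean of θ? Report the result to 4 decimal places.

The binomial likelihood is conjugate to the Beta prior: with 10 successes and 41 failures, the posterior is Beta(1.5+10, 5+41) = Beta(11.5, 46).
E[θ | data] = 11.5/(11.5+46) = 0.2000.

Posterior mean ≈ 0.2000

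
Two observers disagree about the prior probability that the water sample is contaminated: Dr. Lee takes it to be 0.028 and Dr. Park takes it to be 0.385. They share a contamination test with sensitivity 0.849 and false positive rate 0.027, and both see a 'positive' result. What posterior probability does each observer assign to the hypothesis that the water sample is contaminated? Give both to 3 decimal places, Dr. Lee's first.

The likelihood ratio for a 'positive' result is 0.849/0.027 = 31.444.
Dr. Lee: prior odds 0.028/0.972 = 0.028807; posterior odds 0.90581; posterior probability 0.475.
Dr. Park: prior odds 0.385/0.615 = 0.62602; posterior odds 19.685; posterior probability 0.952.

Dr. Lee: 0.475; Dr. Park: 0.952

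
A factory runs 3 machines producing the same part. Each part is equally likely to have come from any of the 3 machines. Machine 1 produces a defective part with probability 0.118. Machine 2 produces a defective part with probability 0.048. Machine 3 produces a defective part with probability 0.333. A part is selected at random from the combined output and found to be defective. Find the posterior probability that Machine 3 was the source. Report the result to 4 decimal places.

Posterior probability ≈ 0.6673

Tabulate prior·likelihood by source: [1] prior 0.333333, lik 0.118, product 0.03933; [2] prior 0.333333, lik 0.048, product 0.01600; [3] prior 0.333333, lik 0.333, product 0.1110.
Normalizing constant = 0.16633; the posterior for Machine 3 is its product over the sum, 0.1110/0.16633 = 0.6673.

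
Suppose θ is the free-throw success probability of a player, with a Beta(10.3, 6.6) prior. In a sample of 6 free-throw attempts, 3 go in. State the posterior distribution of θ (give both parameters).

Observing 3 successes and 3 failures updates Beta(10.3, 6.6) by adding the success and failure counts to the two shape parameters: α = 10.3+3 = 13.3, β = 6.6+3 = 9.6.

Posterior: Beta(13.3, 9.6)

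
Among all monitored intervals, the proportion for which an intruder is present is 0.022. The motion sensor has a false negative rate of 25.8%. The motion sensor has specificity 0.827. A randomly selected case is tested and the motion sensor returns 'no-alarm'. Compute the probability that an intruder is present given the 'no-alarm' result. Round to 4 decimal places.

Let H be the event that an intruder is present. P(H) = 0.022, so P(¬H) = 0.978. With E the 'no-alarm' result, P(E|H) = 0.258 and P(E|¬H) = 0.827.
P(E) = 0.258·0.022 + 0.827·0.978 = 0.0056760 + 0.80881 = 0.81448.
By Bayes' theorem, P(H|E) = 0.0056760 / 0.81448 = 0.0070.

P(H | E) ≈ 0.0070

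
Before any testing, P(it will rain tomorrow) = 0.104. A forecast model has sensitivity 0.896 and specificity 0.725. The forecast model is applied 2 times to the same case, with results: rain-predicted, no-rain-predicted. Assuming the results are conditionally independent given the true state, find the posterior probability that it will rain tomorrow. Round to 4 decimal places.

Posterior P(H) ≈ 0.0515

Let H be the event that it will rain tomorrow; start with P(H) = 0.104. P('rain-predicted'|H) = 0.896, P('rain-predicted'|¬H) = 0.275.
Update on result 1 ('rain-predicted'): P(H) ← 0.896·0.1040 / (0.896·0.1040 + 0.275·0.8960) = 0.093184/0.33958 = 0.2744.
Update on result 2 ('no-rain-predicted'): P(H) ← 0.104·0.2744 / (0.104·0.2744 + 0.725·0.7256) = 0.028538/0.55459 = 0.0515.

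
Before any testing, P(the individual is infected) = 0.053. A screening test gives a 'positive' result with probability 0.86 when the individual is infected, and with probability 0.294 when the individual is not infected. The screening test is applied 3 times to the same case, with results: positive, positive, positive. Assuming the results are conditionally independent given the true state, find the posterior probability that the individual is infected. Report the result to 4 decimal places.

With H the event that the individual is infected, the joint likelihood of the observed sequence is P(data|H) = 0.86·0.86·0.86 = 0.63606 and P(data|¬H) = 0.294·0.294·0.294 = 0.025412.
Bayes: P(H|data) = 0.053·0.63606 / (0.053·0.63606 + 0.947·0.025412) = 0.033711/0.057776 = 0.5835.

Posterior P(H) ≈ 0.5835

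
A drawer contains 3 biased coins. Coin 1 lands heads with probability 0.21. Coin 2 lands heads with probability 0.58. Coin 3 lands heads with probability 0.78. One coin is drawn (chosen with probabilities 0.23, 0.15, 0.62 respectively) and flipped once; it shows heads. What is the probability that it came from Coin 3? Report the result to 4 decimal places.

P(heads|C1) = 0.21; P(heads|C2) = 0.58; P(heads|C3) = 0.78.
Prior × likelihood for each source: 0.23·0.21=0.04830, 0.15·0.58=0.08700, 0.62·0.78=0.4836. Summing gives P(heads) = 0.61890.
P(Coin 3 | heads) = 0.4836 / 0.61890 = 0.7814.

Posterior probability ≈ 0.7814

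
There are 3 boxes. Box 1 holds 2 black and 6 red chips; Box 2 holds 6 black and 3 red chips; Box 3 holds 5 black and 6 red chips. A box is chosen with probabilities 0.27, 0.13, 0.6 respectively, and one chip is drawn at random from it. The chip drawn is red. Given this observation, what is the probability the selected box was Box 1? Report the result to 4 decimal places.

Posterior probability ≈ 0.3533

P(red|Box 1) = 0.75; P(red|Box 2) = 0.3333; P(red|Box 3) = 0.5455.
Prior × likelihood for each source: 0.27·0.75=0.2025, 0.13·0.3333=0.04333, 0.6·0.5455=0.3273. Summing gives P(red) = 0.57311.
P(Box 1 | red) = 0.2025 / 0.57311 = 0.3533.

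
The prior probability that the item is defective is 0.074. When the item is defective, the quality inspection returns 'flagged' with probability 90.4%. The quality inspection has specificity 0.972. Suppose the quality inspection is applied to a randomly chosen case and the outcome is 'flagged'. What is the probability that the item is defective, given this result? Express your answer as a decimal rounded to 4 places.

P(H | E) ≈ 0.7207

Write H for 'the item is defective'. Prior odds H:¬H = 0.074/0.926 = 0.079914. For the 'flagged' outcome, the likelihood ratio is 0.904/0.028 = 32.286.
Posterior odds = 0.079914 × 32.286 = 2.5801, so P(H|E) = 2.5801/(1+2.5801) = 0.7207.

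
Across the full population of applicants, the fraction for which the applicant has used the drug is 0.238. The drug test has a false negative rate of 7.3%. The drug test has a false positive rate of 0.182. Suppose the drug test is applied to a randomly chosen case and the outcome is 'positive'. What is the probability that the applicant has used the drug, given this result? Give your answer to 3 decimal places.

P(H | E) ≈ 0.614

Let H be the event that the applicant has used the drug. P(H) = 0.238, so P(¬H) = 0.762. With E the 'positive' result, P(E|H) = 0.927 and P(E|¬H) = 0.182.
P(E) = 0.927·0.238 + 0.182·0.762 = 0.22063 + 0.13868 = 0.35931.
By Bayes' theorem, P(H|E) = 0.22063 / 0.35931 = 0.614.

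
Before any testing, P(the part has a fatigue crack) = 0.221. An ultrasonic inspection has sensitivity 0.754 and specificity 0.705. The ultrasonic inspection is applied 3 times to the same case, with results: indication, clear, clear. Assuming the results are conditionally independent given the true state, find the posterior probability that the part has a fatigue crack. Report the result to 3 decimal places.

Let H be the event that the part has a fatigue crack; start with P(H) = 0.221. P('indication'|H) = 0.754, P('indication'|¬H) = 0.295.
Update on result 1 ('indication'): P(H) ← 0.754·0.2210 / (0.754·0.2210 + 0.295·0.7790) = 0.16663/0.39644 = 0.4203.
Update on result 2 ('clear'): P(H) ← 0.246·0.4203 / (0.246·0.4203 + 0.705·0.5797) = 0.10340/0.51207 = 0.2019.
Update on result 3 ('clear'): P(H) ← 0.246·0.2019 / (0.246·0.2019 + 0.705·0.7981) = 0.049674/0.61232 = 0.0811.

Posterior P(H) ≈ 0.081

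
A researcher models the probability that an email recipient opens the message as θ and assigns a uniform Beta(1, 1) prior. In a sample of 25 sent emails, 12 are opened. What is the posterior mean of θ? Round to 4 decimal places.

The binomial likelihood is conjugate to the Beta prior: with 12 successes and 13 failures, the posterior is Beta(1+12, 1+13) = Beta(13, 14).
Posterior mean = α/(α+β) = 13/27 = 0.4815.

Posterior mean ≈ 0.4815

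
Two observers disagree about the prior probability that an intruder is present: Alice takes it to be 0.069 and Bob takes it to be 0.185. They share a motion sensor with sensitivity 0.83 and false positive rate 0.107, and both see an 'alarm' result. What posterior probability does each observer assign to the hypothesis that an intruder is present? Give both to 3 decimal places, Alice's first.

P('+'|H) = 0.83, P('+'|¬H) = 0.107.
Alice: numerator 0.83·0.069 = 0.057270; evidence = 0.057270+0.107·0.931 = 0.15689; posterior = 0.365.
Bob: numerator 0.83·0.185 = 0.15355; evidence = 0.15355+0.107·0.815 = 0.24075; posterior = 0.638.

Alice: 0.365; Bob: 0.638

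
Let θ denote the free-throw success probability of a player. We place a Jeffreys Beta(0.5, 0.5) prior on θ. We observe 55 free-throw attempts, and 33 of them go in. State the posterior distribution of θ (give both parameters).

Posterior: Beta(33.5, 22.5)

Observing 33 successes and 22 failures updates Beta(0.5, 0.5) by adding the success and failure counts to the two shape parameters: α = 0.5+33 = 33.5, β = 0.5+22 = 22.5.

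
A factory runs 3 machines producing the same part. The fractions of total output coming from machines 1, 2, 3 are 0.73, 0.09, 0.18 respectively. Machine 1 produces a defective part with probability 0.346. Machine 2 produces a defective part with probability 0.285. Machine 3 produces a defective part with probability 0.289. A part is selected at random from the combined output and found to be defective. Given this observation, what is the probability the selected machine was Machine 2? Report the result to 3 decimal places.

Posterior probability ≈ 0.078

P(defective|M1) = 0.346; P(defective|M2) = 0.285; P(defective|M3) = 0.289.
Prior × likelihood for each source: 0.73·0.346=0.2526, 0.09·0.285=0.02565, 0.18·0.289=0.05202. Summing gives P(defective) = 0.33025.
P(Machine 2 | defective) = 0.02565 / 0.33025 = 0.078.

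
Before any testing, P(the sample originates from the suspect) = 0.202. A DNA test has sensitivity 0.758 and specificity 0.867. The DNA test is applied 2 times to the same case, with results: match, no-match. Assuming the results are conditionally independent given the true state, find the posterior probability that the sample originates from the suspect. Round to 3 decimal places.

Posterior P(H) ≈ 0.287

Let H be the event that the sample originates from the suspect; start with P(H) = 0.202. P('match'|H) = 0.758, P('match'|¬H) = 0.133.
Update on result 1 ('match'): P(H) ← 0.758·0.2020 / (0.758·0.2020 + 0.133·0.7980) = 0.15312/0.25925 = 0.5906.
Update on result 2 ('no-match'): P(H) ← 0.242·0.5906 / (0.242·0.5906 + 0.867·0.4094) = 0.14293/0.49787 = 0.2871.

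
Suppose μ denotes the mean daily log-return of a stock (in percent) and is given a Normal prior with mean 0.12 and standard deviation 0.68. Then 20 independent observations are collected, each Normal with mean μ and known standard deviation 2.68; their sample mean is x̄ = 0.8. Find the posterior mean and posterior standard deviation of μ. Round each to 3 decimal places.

Posterior mean ≈ 0.503; posterior SD ≈ 0.450

Prior precision 1/τ₀² = 1/0.68² = 2.16263; data precision n/σ² = 20/2.68² = 2.78458.
Posterior precision = 2.16263 + 2.78458 = 4.94721, giving posterior SD = 1/√4.94721 = 0.450.
Posterior mean = (2.16263·0.12 + 2.78458·0.8) / 4.94721 = 0.503.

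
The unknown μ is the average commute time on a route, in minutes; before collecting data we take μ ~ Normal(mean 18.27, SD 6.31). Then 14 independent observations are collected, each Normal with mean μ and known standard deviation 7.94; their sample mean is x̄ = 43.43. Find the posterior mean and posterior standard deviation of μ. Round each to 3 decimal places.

With known σ, the Normal prior is conjugate. Weight on the data is w = (n/σ²)/(n/σ² + 1/τ₀²) = 0.222069/(0.222069+0.0251155) = 0.89839.
Posterior mean = w·x̄ + (1−w)·μ₀ = 0.89839·43.43 + 0.10161·18.27 = 40.874. Posterior variance = 1/(0.222069+0.0251155) = 4.04557, so SD = 2.011.

Posterior mean ≈ 40.874; posterior SD ≈ 2.011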